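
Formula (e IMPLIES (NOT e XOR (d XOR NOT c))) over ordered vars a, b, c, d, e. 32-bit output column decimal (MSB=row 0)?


Formula: (e IMPLIES (NOT e XOR (d XOR NOT c))) over a, b, c, d, e (32 rows)
Evaluate each row (bits = a,b,c,d,e, MSB first):
  row 0 [00000]: (0 IMPLIES (NOT 0 XOR (0 XOR NOT 0))) -> 1
  row 1 [00001]: (1 IMPLIES (NOT 1 XOR (0 XOR NOT 0))) -> 1
  row 2 [00010]: (0 IMPLIES (NOT 0 XOR (1 XOR NOT 0))) -> 1
  row 3 [00011]: (1 IMPLIES (NOT 1 XOR (1 XOR NOT 0))) -> 0
  row 4 [00100]: (0 IMPLIES (NOT 0 XOR (0 XOR NOT 1))) -> 1
  row 5 [00101]: (1 IMPLIES (NOT 1 XOR (0 XOR NOT 1))) -> 0
  row 6 [00110]: (0 IMPLIES (NOT 0 XOR (1 XOR NOT 1))) -> 1
  row 7 [00111]: (1 IMPLIES (NOT 1 XOR (1 XOR NOT 1))) -> 1
  row 8 [01000]: (0 IMPLIES (NOT 0 XOR (0 XOR NOT 0))) -> 1
  row 9 [01001]: (1 IMPLIES (NOT 1 XOR (0 XOR NOT 0))) -> 1
  row 10 [01010]: (0 IMPLIES (NOT 0 XOR (1 XOR NOT 0))) -> 1
  row 11 [01011]: (1 IMPLIES (NOT 1 XOR (1 XOR NOT 0))) -> 0
  row 12 [01100]: (0 IMPLIES (NOT 0 XOR (0 XOR NOT 1))) -> 1
  row 13 [01101]: (1 IMPLIES (NOT 1 XOR (0 XOR NOT 1))) -> 0
  row 14 [01110]: (0 IMPLIES (NOT 0 XOR (1 XOR NOT 1))) -> 1
  row 15 [01111]: (1 IMPLIES (NOT 1 XOR (1 XOR NOT 1))) -> 1
  row 16 [10000]: (0 IMPLIES (NOT 0 XOR (0 XOR NOT 0))) -> 1
  row 17 [10001]: (1 IMPLIES (NOT 1 XOR (0 XOR NOT 0))) -> 1
  row 18 [10010]: (0 IMPLIES (NOT 0 XOR (1 XOR NOT 0))) -> 1
  row 19 [10011]: (1 IMPLIES (NOT 1 XOR (1 XOR NOT 0))) -> 0
  row 20 [10100]: (0 IMPLIES (NOT 0 XOR (0 XOR NOT 1))) -> 1
  row 21 [10101]: (1 IMPLIES (NOT 1 XOR (0 XOR NOT 1))) -> 0
  row 22 [10110]: (0 IMPLIES (NOT 0 XOR (1 XOR NOT 1))) -> 1
  row 23 [10111]: (1 IMPLIES (NOT 1 XOR (1 XOR NOT 1))) -> 1
  row 24 [11000]: (0 IMPLIES (NOT 0 XOR (0 XOR NOT 0))) -> 1
  row 25 [11001]: (1 IMPLIES (NOT 1 XOR (0 XOR NOT 0))) -> 1
  row 26 [11010]: (0 IMPLIES (NOT 0 XOR (1 XOR NOT 0))) -> 1
  row 27 [11011]: (1 IMPLIES (NOT 1 XOR (1 XOR NOT 0))) -> 0
  row 28 [11100]: (0 IMPLIES (NOT 0 XOR (0 XOR NOT 1))) -> 1
  row 29 [11101]: (1 IMPLIES (NOT 1 XOR (0 XOR NOT 1))) -> 0
  row 30 [11110]: (0 IMPLIES (NOT 0 XOR (1 XOR NOT 1))) -> 1
  row 31 [11111]: (1 IMPLIES (NOT 1 XOR (1 XOR NOT 1))) -> 1
Full result column, 4 rows per line (a,b,c fixed per line; d,e runs 00..11 left to right):
  rows 0-3 [a,b,c=000]: 1110  = hex E
  rows 4-7 [a,b,c=001]: 1011  = hex B
  rows 8-11 [a,b,c=010]: 1110  = hex E
  rows 12-15 [a,b,c=011]: 1011  = hex B
  rows 16-19 [a,b,c=100]: 1110  = hex E
  rows 20-23 [a,b,c=101]: 1011  = hex B
  rows 24-27 [a,b,c=110]: 1110  = hex E
  rows 28-31 [a,b,c=111]: 1011  = hex B
Output column (row 0 .. row 31) = 11101011111010111110101111101011
Output column grouped in 4s = 1110 1011 1110 1011 1110 1011 1110 1011 = 0xEBEBEBEB
Convert to decimal digit by digit (value = value*16 + digit):
  E -> 14
  14*16 + 11 (B) = 235
  235*16 + 14 (E) = 3774
  3774*16 + 11 (B) = 60395
  60395*16 + 14 (E) = 966334
  966334*16 + 11 (B) = 15461355
  15461355*16 + 14 (E) = 247381694
  247381694*16 + 11 (B) = 3958107115
Decimal = 3958107115

3958107115


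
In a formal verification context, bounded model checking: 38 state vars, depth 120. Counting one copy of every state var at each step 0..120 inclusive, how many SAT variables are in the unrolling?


BMC unrolls to depth k, creating one copy of each state var for steps 0..k.
Step count = 120 + 1 = 121 (steps 0 through 120)
Vars per step = 38
Total = 38 * 121 = 4598

4598


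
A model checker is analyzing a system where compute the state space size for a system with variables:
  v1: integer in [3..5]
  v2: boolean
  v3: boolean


State space = product of domain sizes of all variables.
Domain sizes:
  v1 (integer in [3..5]): 3
  v2 (boolean): 2
  v3 (boolean): 2
Product = 3 * 2 * 2 = 12

12


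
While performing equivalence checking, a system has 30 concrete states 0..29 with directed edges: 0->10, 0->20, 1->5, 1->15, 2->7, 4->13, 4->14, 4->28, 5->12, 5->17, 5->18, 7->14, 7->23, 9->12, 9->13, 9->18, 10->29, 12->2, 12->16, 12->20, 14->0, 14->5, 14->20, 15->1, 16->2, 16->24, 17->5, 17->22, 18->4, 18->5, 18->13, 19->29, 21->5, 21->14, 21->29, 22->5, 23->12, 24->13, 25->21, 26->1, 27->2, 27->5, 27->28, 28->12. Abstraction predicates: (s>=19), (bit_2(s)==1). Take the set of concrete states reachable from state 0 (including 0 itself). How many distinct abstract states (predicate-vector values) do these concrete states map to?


BFS from 0:
Concrete reachable: {0, 10, 20, 29}
Abstract via predicates (s>=19), (bit_2(s)==1):
  (0,0) <- {0, 10}
  (1,1) <- {20, 29}
Distinct abstract states = 2

2


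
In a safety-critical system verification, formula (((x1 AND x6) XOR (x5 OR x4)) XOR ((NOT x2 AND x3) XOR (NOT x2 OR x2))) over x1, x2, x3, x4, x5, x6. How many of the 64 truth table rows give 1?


Formula: (((x1 AND x6) XOR (x5 OR x4)) XOR ((NOT x2 AND x3) XOR (NOT x2 OR x2))) over 6 vars (64 rows)
Evaluate each row (x1, x2, x3, x4, x5, x6 as bits, MSB first):
  row 0 [000000]: (((0 AND 0) XOR (0 OR 0)) XOR ((NOT 0 AND 0) XOR (NOT 0 OR 0))) -> 1
  row 1 [000001]: (((0 AND 1) XOR (0 OR 0)) XOR ((NOT 0 AND 0) XOR (NOT 0 OR 0))) -> 1
  row 2 [000010]: (((0 AND 0) XOR (1 OR 0)) XOR ((NOT 0 AND 0) XOR (NOT 0 OR 0))) -> 0
  row 3 [000011]: (((0 AND 1) XOR (1 OR 0)) XOR ((NOT 0 AND 0) XOR (NOT 0 OR 0))) -> 0
  row 4 [000100]: (((0 AND 0) XOR (0 OR 1)) XOR ((NOT 0 AND 0) XOR (NOT 0 OR 0))) -> 0
  (every remaining row is evaluated the same way; all 64 results are listed next)
Full result column, 8 rows per line (x1,x2,x3 fixed per line; x4,x5,x6 runs 000..111 left to right):
  rows 0-7 [x1,x2,x3=000]: 11000000  (ones: 2)
  rows 8-15 [x1,x2,x3=001]: 00111111  (ones: 6)
  rows 16-23 [x1,x2,x3=010]: 11000000  (ones: 2)
  rows 24-31 [x1,x2,x3=011]: 11000000  (ones: 2)
  rows 32-39 [x1,x2,x3=100]: 10010101  (ones: 4)
  rows 40-47 [x1,x2,x3=101]: 01101010  (ones: 4)
  rows 48-55 [x1,x2,x3=110]: 10010101  (ones: 4)
  rows 56-63 [x1,x2,x3=111]: 10010101  (ones: 4)
Count of 1-rows = 2+6+2+2+4+4+4+4 = 28

28


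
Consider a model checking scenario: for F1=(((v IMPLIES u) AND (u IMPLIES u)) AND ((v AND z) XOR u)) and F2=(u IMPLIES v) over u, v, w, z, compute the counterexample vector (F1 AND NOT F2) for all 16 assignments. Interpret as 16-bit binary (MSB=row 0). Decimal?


F1 = (((v IMPLIES u) AND (u IMPLIES u)) AND ((v AND z) XOR u))
F2 = (u IMPLIES v)
Counterexample to F1=>F2 is where F1=1 and F2=0.
Evaluate each row (bits = u,v,w,z, MSB first):
  row 0 [0000]: F1=0 F2=1 -> F1&~F2 -> 0
  row 1 [0001]: F1=0 F2=1 -> F1&~F2 -> 0
  row 2 [0010]: F1=0 F2=1 -> F1&~F2 -> 0
  row 3 [0011]: F1=0 F2=1 -> F1&~F2 -> 0
  row 4 [0100]: F1=0 F2=1 -> F1&~F2 -> 0
  row 5 [0101]: F1=0 F2=1 -> F1&~F2 -> 0
  row 6 [0110]: F1=0 F2=1 -> F1&~F2 -> 0
  row 7 [0111]: F1=0 F2=1 -> F1&~F2 -> 0
  row 8 [1000]: F1=1 F2=0 -> F1&~F2 -> 1
  row 9 [1001]: F1=1 F2=0 -> F1&~F2 -> 1
  row 10 [1010]: F1=1 F2=0 -> F1&~F2 -> 1
  row 11 [1011]: F1=1 F2=0 -> F1&~F2 -> 1
  row 12 [1100]: F1=1 F2=1 -> F1&~F2 -> 0
  row 13 [1101]: F1=0 F2=1 -> F1&~F2 -> 0
  row 14 [1110]: F1=1 F2=1 -> F1&~F2 -> 0
  row 15 [1111]: F1=0 F2=1 -> F1&~F2 -> 0
Full result column, 4 rows per line (u,v fixed per line; w,z runs 00..11 left to right):
  rows 0-3 [u,v=00]: 0000  = hex 0
  rows 4-7 [u,v=01]: 0000  = hex 0
  rows 8-11 [u,v=10]: 1111  = hex F
  rows 12-15 [u,v=11]: 0000  = hex 0
Counterexample vector (row 0 .. row 15) = 0000000011110000
Output column grouped in 4s = 0000 0000 1111 0000 = 0x00F0
Convert to decimal digit by digit (value = value*16 + digit):
  0 -> 0
  0*16 + 0 = 0
  0*16 + 15 (F) = 15
  15*16 + 0 = 240
Decimal = 240

240


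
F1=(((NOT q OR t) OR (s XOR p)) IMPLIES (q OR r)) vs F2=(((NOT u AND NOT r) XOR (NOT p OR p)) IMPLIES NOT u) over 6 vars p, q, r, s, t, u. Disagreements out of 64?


F1 = (((NOT q OR t) OR (s XOR p)) IMPLIES (q OR r))
F2 = (((NOT u AND NOT r) XOR (NOT p OR p)) IMPLIES NOT u)
Evaluate both on each of 64 rows (bits = p,q,r,s,t,u):
  row 0 [000000]: F1=0 F2=1 (differ) -> 1
  row 1 [000001]: F1=0 F2=0 -> 0
  row 2 [000010]: F1=0 F2=1 (differ) -> 1
  row 3 [000011]: F1=0 F2=0 -> 0
  row 4 [000100]: F1=0 F2=1 (differ) -> 1
  (every remaining row is evaluated the same way; all 64 results are listed next)
Full result column, 8 rows per line (p,q,r fixed per line; s,t,u runs 000..111 left to right):
  rows 0-7 [p,q,r=000]: 10101010  (ones: 4)
  rows 8-15 [p,q,r=001]: 01010101  (ones: 4)
  rows 16-23 [p,q,r=010]: 01010101  (ones: 4)
  rows 24-31 [p,q,r=011]: 01010101  (ones: 4)
  rows 32-39 [p,q,r=100]: 10101010  (ones: 4)
  rows 40-47 [p,q,r=101]: 01010101  (ones: 4)
  rows 48-55 [p,q,r=110]: 01010101  (ones: 4)
  rows 56-63 [p,q,r=111]: 01010101  (ones: 4)
Disagreements = 4+4+4+4+4+4+4+4 = 32

32


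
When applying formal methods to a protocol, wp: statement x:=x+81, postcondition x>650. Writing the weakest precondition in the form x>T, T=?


Formula: wp(x:=E, P) = P[E/x] (substitute E for x in postcondition)
Step 1: Postcondition: x>650
Step 2: Substitute x+81 for x: x+81>650
Step 3: Solve for x: x > 650-81 = 569

569


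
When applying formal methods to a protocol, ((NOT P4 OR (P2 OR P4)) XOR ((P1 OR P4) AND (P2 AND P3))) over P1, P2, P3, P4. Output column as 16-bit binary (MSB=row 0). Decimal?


Formula: ((NOT P4 OR (P2 OR P4)) XOR ((P1 OR P4) AND (P2 AND P3))) over P1, P2, P3, P4 (16 rows)
Evaluate each row (bits = P1,P2,P3,P4, MSB first):
  row 0 [0000]: ((NOT 0 OR (0 OR 0)) XOR ((0 OR 0) AND (0 AND 0))) -> 1
  row 1 [0001]: ((NOT 1 OR (0 OR 1)) XOR ((0 OR 1) AND (0 AND 0))) -> 1
  row 2 [0010]: ((NOT 0 OR (0 OR 0)) XOR ((0 OR 0) AND (0 AND 1))) -> 1
  row 3 [0011]: ((NOT 1 OR (0 OR 1)) XOR ((0 OR 1) AND (0 AND 1))) -> 1
  row 4 [0100]: ((NOT 0 OR (1 OR 0)) XOR ((0 OR 0) AND (1 AND 0))) -> 1
  row 5 [0101]: ((NOT 1 OR (1 OR 1)) XOR ((0 OR 1) AND (1 AND 0))) -> 1
  row 6 [0110]: ((NOT 0 OR (1 OR 0)) XOR ((0 OR 0) AND (1 AND 1))) -> 1
  row 7 [0111]: ((NOT 1 OR (1 OR 1)) XOR ((0 OR 1) AND (1 AND 1))) -> 0
  row 8 [1000]: ((NOT 0 OR (0 OR 0)) XOR ((1 OR 0) AND (0 AND 0))) -> 1
  row 9 [1001]: ((NOT 1 OR (0 OR 1)) XOR ((1 OR 1) AND (0 AND 0))) -> 1
  row 10 [1010]: ((NOT 0 OR (0 OR 0)) XOR ((1 OR 0) AND (0 AND 1))) -> 1
  row 11 [1011]: ((NOT 1 OR (0 OR 1)) XOR ((1 OR 1) AND (0 AND 1))) -> 1
  row 12 [1100]: ((NOT 0 OR (1 OR 0)) XOR ((1 OR 0) AND (1 AND 0))) -> 1
  row 13 [1101]: ((NOT 1 OR (1 OR 1)) XOR ((1 OR 1) AND (1 AND 0))) -> 1
  row 14 [1110]: ((NOT 0 OR (1 OR 0)) XOR ((1 OR 0) AND (1 AND 1))) -> 0
  row 15 [1111]: ((NOT 1 OR (1 OR 1)) XOR ((1 OR 1) AND (1 AND 1))) -> 0
Full result column, 4 rows per line (P1,P2 fixed per line; P3,P4 runs 00..11 left to right):
  rows 0-3 [P1,P2=00]: 1111  = hex F
  rows 4-7 [P1,P2=01]: 1110  = hex E
  rows 8-11 [P1,P2=10]: 1111  = hex F
  rows 12-15 [P1,P2=11]: 1100  = hex C
Output column (row 0 .. row 15) = 1111111011111100
Output column grouped in 4s = 1111 1110 1111 1100 = 0xFEFC
Convert to decimal digit by digit (value = value*16 + digit):
  F -> 15
  15*16 + 14 (E) = 254
  254*16 + 15 (F) = 4079
  4079*16 + 12 (C) = 65276
Decimal = 65276

65276


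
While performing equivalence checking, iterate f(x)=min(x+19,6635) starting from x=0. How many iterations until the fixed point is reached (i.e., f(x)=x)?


Step 1: x=0, cap=6635, increment=19
Step 2: x grows by 19 each step until capped at 6635; fixed point is x=6635
Step 3: iterations = ceil(6635/19) = 350

350


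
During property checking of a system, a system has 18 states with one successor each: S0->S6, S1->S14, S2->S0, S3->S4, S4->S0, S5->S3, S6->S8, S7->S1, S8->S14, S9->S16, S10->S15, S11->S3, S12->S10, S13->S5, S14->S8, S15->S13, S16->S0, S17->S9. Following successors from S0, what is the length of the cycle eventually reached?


Trace from S0 until a state repeats:
  S0 -> S6 -> S8 -> S14 -> S8
S8 first seen at step 2, revisited at step 4.
Cycle length = 4 - 2 = 2

2


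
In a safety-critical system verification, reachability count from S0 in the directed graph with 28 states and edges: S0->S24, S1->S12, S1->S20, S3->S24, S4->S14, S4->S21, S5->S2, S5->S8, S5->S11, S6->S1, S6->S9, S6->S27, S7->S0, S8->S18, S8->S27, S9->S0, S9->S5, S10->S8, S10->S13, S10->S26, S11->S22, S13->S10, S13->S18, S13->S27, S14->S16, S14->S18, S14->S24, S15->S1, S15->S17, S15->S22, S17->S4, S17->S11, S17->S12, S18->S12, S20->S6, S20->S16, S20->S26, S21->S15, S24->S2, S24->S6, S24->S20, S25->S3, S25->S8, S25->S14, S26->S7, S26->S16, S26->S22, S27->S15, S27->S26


BFS from S0:
  layer 0: {S0}
  layer 1: {S24}
  layer 2: {S2, S6, S20}
  layer 3: {S1, S9, S16, S26, S27}
  layer 4: {S5, S7, S12, S15, S22}
  layer 5: {S8, S11, S17}
  layer 6: {S4, S18}
  layer 7: {S14, S21}
Reachable set: {S0, S1, S2, S4, S5, S6, S7, S8, S9, S11, S12, S14, S15, S16, S17, S18, S20, S21, S22, S24, S26, S27}
Count = 22

22


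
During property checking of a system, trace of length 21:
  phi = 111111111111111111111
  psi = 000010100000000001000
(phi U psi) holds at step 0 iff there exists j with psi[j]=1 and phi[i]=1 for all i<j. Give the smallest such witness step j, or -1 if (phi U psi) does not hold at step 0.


(phi U psi) at 0: need smallest j with psi[j]=1 and phi[i]=1 for all i in [0,j).
Scan from step 0:
  step 0: phi=1, psi=0 -> continue
  step 1: phi=1, psi=0 -> continue
  step 2: phi=1, psi=0 -> continue
  step 3: phi=1, psi=0 -> continue
  step 4: psi=1 and phi held for [0,4) -> witness found
Witness step = 4

4


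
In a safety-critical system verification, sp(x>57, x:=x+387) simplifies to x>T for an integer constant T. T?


Formula: sp(P, x:=E) = exists old_x. (x = E[old_x/x]) AND P[old_x/x] (old_x is the value of x before the assignment; eliminate old_x by solving x = E[old_x/x] for old_x)
Step 1: Precondition P: x>57, i.e. old_x > 57
Step 2: Assignment gives x = old_x + 387, so old_x = x - 387
Step 3: Substitute into P: x - 387 > 57
Step 4: Simplify: x > 57+387 = 444

444


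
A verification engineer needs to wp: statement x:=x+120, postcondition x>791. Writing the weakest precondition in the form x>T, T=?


Formula: wp(x:=E, P) = P[E/x] (substitute E for x in postcondition)
Step 1: Postcondition: x>791
Step 2: Substitute x+120 for x: x+120>791
Step 3: Solve for x: x > 791-120 = 671

671


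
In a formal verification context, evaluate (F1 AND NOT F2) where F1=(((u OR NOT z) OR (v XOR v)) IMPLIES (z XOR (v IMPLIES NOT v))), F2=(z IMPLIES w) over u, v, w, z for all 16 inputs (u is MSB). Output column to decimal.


F1 = (((u OR NOT z) OR (v XOR v)) IMPLIES (z XOR (v IMPLIES NOT v)))
F2 = (z IMPLIES w)
Counterexample to F1=>F2 is where F1=1 and F2=0.
Evaluate each row (bits = u,v,w,z, MSB first):
  row 0 [0000]: F1=1 F2=1 -> F1&~F2 -> 0
  row 1 [0001]: F1=1 F2=0 -> F1&~F2 -> 1
  row 2 [0010]: F1=1 F2=1 -> F1&~F2 -> 0
  row 3 [0011]: F1=1 F2=1 -> F1&~F2 -> 0
  row 4 [0100]: F1=0 F2=1 -> F1&~F2 -> 0
  row 5 [0101]: F1=1 F2=0 -> F1&~F2 -> 1
  row 6 [0110]: F1=0 F2=1 -> F1&~F2 -> 0
  row 7 [0111]: F1=1 F2=1 -> F1&~F2 -> 0
  row 8 [1000]: F1=1 F2=1 -> F1&~F2 -> 0
  row 9 [1001]: F1=0 F2=0 -> F1&~F2 -> 0
  row 10 [1010]: F1=1 F2=1 -> F1&~F2 -> 0
  row 11 [1011]: F1=0 F2=1 -> F1&~F2 -> 0
  row 12 [1100]: F1=0 F2=1 -> F1&~F2 -> 0
  row 13 [1101]: F1=1 F2=0 -> F1&~F2 -> 1
  row 14 [1110]: F1=0 F2=1 -> F1&~F2 -> 0
  row 15 [1111]: F1=1 F2=1 -> F1&~F2 -> 0
Full result column, 4 rows per line (u,v fixed per line; w,z runs 00..11 left to right):
  rows 0-3 [u,v=00]: 0100  = hex 4
  rows 4-7 [u,v=01]: 0100  = hex 4
  rows 8-11 [u,v=10]: 0000  = hex 0
  rows 12-15 [u,v=11]: 0100  = hex 4
Counterexample vector (row 0 .. row 15) = 0100010000000100
Output column grouped in 4s = 0100 0100 0000 0100 = 0x4404
Convert to decimal digit by digit (value = value*16 + digit):
  4 -> 4
  4*16 + 4 = 68
  68*16 + 0 = 1088
  1088*16 + 4 = 17412
Decimal = 17412

17412


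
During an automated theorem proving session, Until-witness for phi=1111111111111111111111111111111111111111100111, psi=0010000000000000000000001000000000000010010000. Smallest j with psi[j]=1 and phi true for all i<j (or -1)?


(phi U psi) at 0: need smallest j with psi[j]=1 and phi[i]=1 for all i in [0,j).
Scan from step 0:
  step 0: phi=1, psi=0 -> continue
  step 1: phi=1, psi=0 -> continue
  step 2: psi=1 and phi held for [0,2) -> witness found
Witness step = 2

2


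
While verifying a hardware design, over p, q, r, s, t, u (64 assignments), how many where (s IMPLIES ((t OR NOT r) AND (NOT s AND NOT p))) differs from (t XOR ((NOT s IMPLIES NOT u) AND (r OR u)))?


F1 = (s IMPLIES ((t OR NOT r) AND (NOT s AND NOT p)))
F2 = (t XOR ((NOT s IMPLIES NOT u) AND (r OR u)))
Evaluate both on each of 64 rows (bits = p,q,r,s,t,u):
  row 0 [000000]: F1=1 F2=0 (differ) -> 1
  row 1 [000001]: F1=1 F2=0 (differ) -> 1
  row 2 [000010]: F1=1 F2=1 -> 0
  row 3 [000011]: F1=1 F2=1 -> 0
  row 4 [000100]: F1=0 F2=0 -> 0
  (every remaining row is evaluated the same way; all 64 results are listed next)
Full result column, 8 rows per line (p,q,r fixed per line; s,t,u runs 000..111 left to right):
  rows 0-7 [p,q,r=000]: 11000110  (ones: 4)
  rows 8-15 [p,q,r=001]: 01101100  (ones: 4)
  rows 16-23 [p,q,r=010]: 11000110  (ones: 4)
  rows 24-31 [p,q,r=011]: 01101100  (ones: 4)
  rows 32-39 [p,q,r=100]: 11000110  (ones: 4)
  rows 40-47 [p,q,r=101]: 01101100  (ones: 4)
  rows 48-55 [p,q,r=110]: 11000110  (ones: 4)
  rows 56-63 [p,q,r=111]: 01101100  (ones: 4)
Disagreements = 4+4+4+4+4+4+4+4 = 32

32


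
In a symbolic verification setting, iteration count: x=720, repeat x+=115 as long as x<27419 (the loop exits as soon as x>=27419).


Step 1: x goes from 720 toward 27419 by 115; the body runs while x<27419, so iterations = ceil((bound-start)/step)
Step 2: Distance=26699
Step 3: ceil(26699/115)=233

233


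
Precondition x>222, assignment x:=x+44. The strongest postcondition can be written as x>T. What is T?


Formula: sp(P, x:=E) = exists old_x. (x = E[old_x/x]) AND P[old_x/x] (old_x is the value of x before the assignment; eliminate old_x by solving x = E[old_x/x] for old_x)
Step 1: Precondition P: x>222, i.e. old_x > 222
Step 2: Assignment gives x = old_x + 44, so old_x = x - 44
Step 3: Substitute into P: x - 44 > 222
Step 4: Simplify: x > 222+44 = 266

266


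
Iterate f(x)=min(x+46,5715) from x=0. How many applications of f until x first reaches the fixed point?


Step 1: x=0, cap=5715, increment=46
Step 2: x grows by 46 each step until capped at 5715; fixed point is x=5715
Step 3: iterations = ceil(5715/46) = 125

125


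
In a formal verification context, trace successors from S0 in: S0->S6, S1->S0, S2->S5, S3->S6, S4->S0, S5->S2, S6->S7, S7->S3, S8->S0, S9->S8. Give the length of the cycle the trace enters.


Trace from S0 until a state repeats:
  S0 -> S6 -> S7 -> S3 -> S6
S6 first seen at step 1, revisited at step 4.
Cycle length = 4 - 1 = 3

3


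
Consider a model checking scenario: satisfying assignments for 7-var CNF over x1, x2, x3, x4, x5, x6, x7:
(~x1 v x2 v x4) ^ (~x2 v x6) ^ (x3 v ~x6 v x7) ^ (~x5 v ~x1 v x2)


CNF with 4 clauses over 7 vars (128 assignments).
An assignment satisfies CNF iff every clause has >=1 true literal.
Check each row (bits = x1,x2,x3,x4,x5,x6,x7; clause T/F shown):
  row 0 [0000000]: clauses=TTTT -> 1
  row 1 [0000001]: clauses=TTTT -> 1
  row 2 [0000010]: clauses=TTFT -> 0
  row 3 [0000011]: clauses=TTTT -> 1
  row 4 [0000100]: clauses=TTTT -> 1
  (every remaining row is evaluated the same way; all 128 results are listed next)
Full result column, 8 rows per line (x1,x2,x3,x4 fixed per line; x5,x6,x7 runs 000..111 left to right):
  rows 0-7 [x1,x2,x3,x4=0000]: 11011101  (ones: 6)
  rows 8-15 [x1,x2,x3,x4=0001]: 11011101  (ones: 6)
  rows 16-23 [x1,x2,x3,x4=0010]: 11111111  (ones: 8)
  rows 24-31 [x1,x2,x3,x4=0011]: 11111111  (ones: 8)
  rows 32-39 [x1,x2,x3,x4=0100]: 00010001  (ones: 2)
  rows 40-47 [x1,x2,x3,x4=0101]: 00010001  (ones: 2)
  rows 48-55 [x1,x2,x3,x4=0110]: 00110011  (ones: 4)
  rows 56-63 [x1,x2,x3,x4=0111]: 00110011  (ones: 4)
  rows 64-71 [x1,x2,x3,x4=1000]: 00000000  (ones: 0)
  rows 72-79 [x1,x2,x3,x4=1001]: 11010000  (ones: 3)
  rows 80-87 [x1,x2,x3,x4=1010]: 00000000  (ones: 0)
  rows 88-95 [x1,x2,x3,x4=1011]: 11110000  (ones: 4)
  rows 96-103 [x1,x2,x3,x4=1100]: 00010001  (ones: 2)
  rows 104-111 [x1,x2,x3,x4=1101]: 00010001  (ones: 2)
  rows 112-119 [x1,x2,x3,x4=1110]: 00110011  (ones: 4)
  rows 120-127 [x1,x2,x3,x4=1111]: 00110011  (ones: 4)
Satisfying assignments = 6+6+8+8+2+2+4+4+0+3+0+4+2+2+4+4 = 59

59


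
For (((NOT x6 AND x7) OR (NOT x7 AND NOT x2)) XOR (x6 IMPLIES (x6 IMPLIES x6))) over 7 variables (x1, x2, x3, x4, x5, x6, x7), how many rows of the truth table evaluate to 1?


Formula: (((NOT x6 AND x7) OR (NOT x7 AND NOT x2)) XOR (x6 IMPLIES (x6 IMPLIES x6))) over 7 vars (128 rows)
Evaluate each row (x1, x2, x3, x4, x5, x6, x7 as bits, MSB first):
  row 0 [0000000]: (((NOT 0 AND 0) OR (NOT 0 AND NOT 0)) XOR (0 IMPLIES (0 IMPLIES 0))) -> 0
  row 1 [0000001]: (((NOT 0 AND 1) OR (NOT 1 AND NOT 0)) XOR (0 IMPLIES (0 IMPLIES 0))) -> 0
  row 2 [0000010]: (((NOT 1 AND 0) OR (NOT 0 AND NOT 0)) XOR (1 IMPLIES (1 IMPLIES 1))) -> 0
  row 3 [0000011]: (((NOT 1 AND 1) OR (NOT 1 AND NOT 0)) XOR (1 IMPLIES (1 IMPLIES 1))) -> 1
  row 4 [0000100]: (((NOT 0 AND 0) OR (NOT 0 AND NOT 0)) XOR (0 IMPLIES (0 IMPLIES 0))) -> 0
  (every remaining row is evaluated the same way; all 128 results are listed next)
Full result column, 8 rows per line (x1,x2,x3,x4 fixed per line; x5,x6,x7 runs 000..111 left to right):
  rows 0-7 [x1,x2,x3,x4=0000]: 00010001  (ones: 2)
  rows 8-15 [x1,x2,x3,x4=0001]: 00010001  (ones: 2)
  rows 16-23 [x1,x2,x3,x4=0010]: 00010001  (ones: 2)
  rows 24-31 [x1,x2,x3,x4=0011]: 00010001  (ones: 2)
  rows 32-39 [x1,x2,x3,x4=0100]: 10111011  (ones: 6)
  rows 40-47 [x1,x2,x3,x4=0101]: 10111011  (ones: 6)
  rows 48-55 [x1,x2,x3,x4=0110]: 10111011  (ones: 6)
  rows 56-63 [x1,x2,x3,x4=0111]: 10111011  (ones: 6)
  rows 64-71 [x1,x2,x3,x4=1000]: 00010001  (ones: 2)
  rows 72-79 [x1,x2,x3,x4=1001]: 00010001  (ones: 2)
  rows 80-87 [x1,x2,x3,x4=1010]: 00010001  (ones: 2)
  rows 88-95 [x1,x2,x3,x4=1011]: 00010001  (ones: 2)
  rows 96-103 [x1,x2,x3,x4=1100]: 10111011  (ones: 6)
  rows 104-111 [x1,x2,x3,x4=1101]: 10111011  (ones: 6)
  rows 112-119 [x1,x2,x3,x4=1110]: 10111011  (ones: 6)
  rows 120-127 [x1,x2,x3,x4=1111]: 10111011  (ones: 6)
Count of 1-rows = 2+2+2+2+6+6+6+6+2+2+2+2+6+6+6+6 = 64

64


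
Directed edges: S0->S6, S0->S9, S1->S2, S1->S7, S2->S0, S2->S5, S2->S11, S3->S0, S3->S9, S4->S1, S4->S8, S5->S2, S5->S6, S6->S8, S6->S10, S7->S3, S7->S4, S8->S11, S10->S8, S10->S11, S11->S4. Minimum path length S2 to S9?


BFS layer-by-layer from S2:
  dist 0: {S2}
  dist 1: {S0, S5, S11}
  dist 2: {S4, S6, S9}
  -> S9 reached at distance 2
Shortest path length = 2

2


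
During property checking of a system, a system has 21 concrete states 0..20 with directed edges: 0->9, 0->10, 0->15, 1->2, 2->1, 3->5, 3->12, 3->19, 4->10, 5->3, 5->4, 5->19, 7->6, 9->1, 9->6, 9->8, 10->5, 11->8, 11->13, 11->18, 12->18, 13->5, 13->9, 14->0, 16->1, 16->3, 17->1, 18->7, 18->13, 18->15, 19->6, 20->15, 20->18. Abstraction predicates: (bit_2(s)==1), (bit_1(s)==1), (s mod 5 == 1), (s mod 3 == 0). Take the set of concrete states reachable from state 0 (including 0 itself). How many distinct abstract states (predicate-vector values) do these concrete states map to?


BFS from 0:
Concrete reachable: {0, 1, 2, 3, 4, 5, 6, 7, 8, 9, 10, 12, 13, 15, 18, 19}
Abstract via predicates (bit_2(s)==1), (bit_1(s)==1), (s mod 5 == 1), (s mod 3 == 0):
  (0,0,0,0) <- {8}
  (0,0,0,1) <- {0, 9}
  (0,0,1,0) <- {1}
  (0,1,0,0) <- {2, 10, 19}
  (0,1,0,1) <- {3, 18}
  (1,0,0,0) <- {4, 5, 13}
  (1,0,0,1) <- {12}
  (1,1,0,0) <- {7}
  (1,1,0,1) <- {15}
  (1,1,1,1) <- {6}
Distinct abstract states = 10

10


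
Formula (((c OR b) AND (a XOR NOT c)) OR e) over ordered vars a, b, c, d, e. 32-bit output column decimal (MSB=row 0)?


Formula: (((c OR b) AND (a XOR NOT c)) OR e) over a, b, c, d, e (32 rows)
Evaluate each row (bits = a,b,c,d,e, MSB first):
  row 0 [00000]: (((0 OR 0) AND (0 XOR NOT 0)) OR 0) -> 0
  row 1 [00001]: (((0 OR 0) AND (0 XOR NOT 0)) OR 1) -> 1
  row 2 [00010]: (((0 OR 0) AND (0 XOR NOT 0)) OR 0) -> 0
  row 3 [00011]: (((0 OR 0) AND (0 XOR NOT 0)) OR 1) -> 1
  row 4 [00100]: (((1 OR 0) AND (0 XOR NOT 1)) OR 0) -> 0
  row 5 [00101]: (((1 OR 0) AND (0 XOR NOT 1)) OR 1) -> 1
  row 6 [00110]: (((1 OR 0) AND (0 XOR NOT 1)) OR 0) -> 0
  row 7 [00111]: (((1 OR 0) AND (0 XOR NOT 1)) OR 1) -> 1
  row 8 [01000]: (((0 OR 1) AND (0 XOR NOT 0)) OR 0) -> 1
  row 9 [01001]: (((0 OR 1) AND (0 XOR NOT 0)) OR 1) -> 1
  row 10 [01010]: (((0 OR 1) AND (0 XOR NOT 0)) OR 0) -> 1
  row 11 [01011]: (((0 OR 1) AND (0 XOR NOT 0)) OR 1) -> 1
  row 12 [01100]: (((1 OR 1) AND (0 XOR NOT 1)) OR 0) -> 0
  row 13 [01101]: (((1 OR 1) AND (0 XOR NOT 1)) OR 1) -> 1
  row 14 [01110]: (((1 OR 1) AND (0 XOR NOT 1)) OR 0) -> 0
  row 15 [01111]: (((1 OR 1) AND (0 XOR NOT 1)) OR 1) -> 1
  row 16 [10000]: (((0 OR 0) AND (1 XOR NOT 0)) OR 0) -> 0
  row 17 [10001]: (((0 OR 0) AND (1 XOR NOT 0)) OR 1) -> 1
  row 18 [10010]: (((0 OR 0) AND (1 XOR NOT 0)) OR 0) -> 0
  row 19 [10011]: (((0 OR 0) AND (1 XOR NOT 0)) OR 1) -> 1
  row 20 [10100]: (((1 OR 0) AND (1 XOR NOT 1)) OR 0) -> 1
  row 21 [10101]: (((1 OR 0) AND (1 XOR NOT 1)) OR 1) -> 1
  row 22 [10110]: (((1 OR 0) AND (1 XOR NOT 1)) OR 0) -> 1
  row 23 [10111]: (((1 OR 0) AND (1 XOR NOT 1)) OR 1) -> 1
  row 24 [11000]: (((0 OR 1) AND (1 XOR NOT 0)) OR 0) -> 0
  row 25 [11001]: (((0 OR 1) AND (1 XOR NOT 0)) OR 1) -> 1
  row 26 [11010]: (((0 OR 1) AND (1 XOR NOT 0)) OR 0) -> 0
  row 27 [11011]: (((0 OR 1) AND (1 XOR NOT 0)) OR 1) -> 1
  row 28 [11100]: (((1 OR 1) AND (1 XOR NOT 1)) OR 0) -> 1
  row 29 [11101]: (((1 OR 1) AND (1 XOR NOT 1)) OR 1) -> 1
  row 30 [11110]: (((1 OR 1) AND (1 XOR NOT 1)) OR 0) -> 1
  row 31 [11111]: (((1 OR 1) AND (1 XOR NOT 1)) OR 1) -> 1
Full result column, 4 rows per line (a,b,c fixed per line; d,e runs 00..11 left to right):
  rows 0-3 [a,b,c=000]: 0101  = hex 5
  rows 4-7 [a,b,c=001]: 0101  = hex 5
  rows 8-11 [a,b,c=010]: 1111  = hex F
  rows 12-15 [a,b,c=011]: 0101  = hex 5
  rows 16-19 [a,b,c=100]: 0101  = hex 5
  rows 20-23 [a,b,c=101]: 1111  = hex F
  rows 24-27 [a,b,c=110]: 0101  = hex 5
  rows 28-31 [a,b,c=111]: 1111  = hex F
Output column (row 0 .. row 31) = 01010101111101010101111101011111
Output column grouped in 4s = 0101 0101 1111 0101 0101 1111 0101 1111 = 0x55F55F5F
Convert to decimal digit by digit (value = value*16 + digit):
  5 -> 5
  5*16 + 5 = 85
  85*16 + 15 (F) = 1375
  1375*16 + 5 = 22005
  22005*16 + 5 = 352085
  352085*16 + 15 (F) = 5633375
  5633375*16 + 5 = 90134005
  90134005*16 + 15 (F) = 1442144095
Decimal = 1442144095

1442144095


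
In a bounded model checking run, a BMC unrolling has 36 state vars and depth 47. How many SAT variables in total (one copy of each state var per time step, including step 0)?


BMC unrolls to depth k, creating one copy of each state var for steps 0..k.
Step count = 47 + 1 = 48 (steps 0 through 47)
Vars per step = 36
Total = 36 * 48 = 1728

1728


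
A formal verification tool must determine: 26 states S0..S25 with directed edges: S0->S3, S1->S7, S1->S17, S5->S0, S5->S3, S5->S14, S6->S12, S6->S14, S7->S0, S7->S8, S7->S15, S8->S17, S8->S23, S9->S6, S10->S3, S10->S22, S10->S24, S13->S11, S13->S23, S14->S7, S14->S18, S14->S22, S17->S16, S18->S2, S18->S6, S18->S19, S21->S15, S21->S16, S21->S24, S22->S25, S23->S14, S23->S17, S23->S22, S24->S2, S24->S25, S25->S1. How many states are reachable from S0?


BFS from S0:
  layer 0: {S0}
  layer 1: {S3}
Reachable set: {S0, S3}
Count = 2

2


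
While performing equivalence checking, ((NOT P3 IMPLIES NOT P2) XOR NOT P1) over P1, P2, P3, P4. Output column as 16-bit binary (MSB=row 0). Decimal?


Formula: ((NOT P3 IMPLIES NOT P2) XOR NOT P1) over P1, P2, P3, P4 (16 rows)
Evaluate each row (bits = P1,P2,P3,P4, MSB first):
  row 0 [0000]: ((NOT 0 IMPLIES NOT 0) XOR NOT 0) -> 0
  row 1 [0001]: ((NOT 0 IMPLIES NOT 0) XOR NOT 0) -> 0
  row 2 [0010]: ((NOT 1 IMPLIES NOT 0) XOR NOT 0) -> 0
  row 3 [0011]: ((NOT 1 IMPLIES NOT 0) XOR NOT 0) -> 0
  row 4 [0100]: ((NOT 0 IMPLIES NOT 1) XOR NOT 0) -> 1
  row 5 [0101]: ((NOT 0 IMPLIES NOT 1) XOR NOT 0) -> 1
  row 6 [0110]: ((NOT 1 IMPLIES NOT 1) XOR NOT 0) -> 0
  row 7 [0111]: ((NOT 1 IMPLIES NOT 1) XOR NOT 0) -> 0
  row 8 [1000]: ((NOT 0 IMPLIES NOT 0) XOR NOT 1) -> 1
  row 9 [1001]: ((NOT 0 IMPLIES NOT 0) XOR NOT 1) -> 1
  row 10 [1010]: ((NOT 1 IMPLIES NOT 0) XOR NOT 1) -> 1
  row 11 [1011]: ((NOT 1 IMPLIES NOT 0) XOR NOT 1) -> 1
  row 12 [1100]: ((NOT 0 IMPLIES NOT 1) XOR NOT 1) -> 0
  row 13 [1101]: ((NOT 0 IMPLIES NOT 1) XOR NOT 1) -> 0
  row 14 [1110]: ((NOT 1 IMPLIES NOT 1) XOR NOT 1) -> 1
  row 15 [1111]: ((NOT 1 IMPLIES NOT 1) XOR NOT 1) -> 1
Full result column, 4 rows per line (P1,P2 fixed per line; P3,P4 runs 00..11 left to right):
  rows 0-3 [P1,P2=00]: 0000  = hex 0
  rows 4-7 [P1,P2=01]: 1100  = hex C
  rows 8-11 [P1,P2=10]: 1111  = hex F
  rows 12-15 [P1,P2=11]: 0011  = hex 3
Output column (row 0 .. row 15) = 0000110011110011
Output column grouped in 4s = 0000 1100 1111 0011 = 0x0CF3
Convert to decimal digit by digit (value = value*16 + digit):
  0 -> 0
  0*16 + 12 (C) = 12
  12*16 + 15 (F) = 207
  207*16 + 3 = 3315
Decimal = 3315

3315


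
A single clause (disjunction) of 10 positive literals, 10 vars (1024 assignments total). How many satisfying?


Step 1: Total=2^10=1024
Step 2: Unsat when all 10 false: 2^0=1
Step 3: Sat=1024-1=1023

1023


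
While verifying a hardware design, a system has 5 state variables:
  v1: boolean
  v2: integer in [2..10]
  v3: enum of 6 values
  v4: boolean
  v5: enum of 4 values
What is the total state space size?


State space = product of domain sizes of all variables.
Domain sizes:
  v1 (boolean): 2
  v2 (integer in [2..10]): 9
  v3 (enum of 6 values): 6
  v4 (boolean): 2
  v5 (enum of 4 values): 4
Product = 2 * 9 * 6 * 2 * 4 = 864

864


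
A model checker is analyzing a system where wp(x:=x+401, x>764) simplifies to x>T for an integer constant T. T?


Formula: wp(x:=E, P) = P[E/x] (substitute E for x in postcondition)
Step 1: Postcondition: x>764
Step 2: Substitute x+401 for x: x+401>764
Step 3: Solve for x: x > 764-401 = 363

363


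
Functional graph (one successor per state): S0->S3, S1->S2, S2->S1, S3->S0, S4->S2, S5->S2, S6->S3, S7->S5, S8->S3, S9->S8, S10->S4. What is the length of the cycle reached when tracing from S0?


Trace from S0 until a state repeats:
  S0 -> S3 -> S0
S0 first seen at step 0, revisited at step 2.
Cycle length = 2 - 0 = 2

2


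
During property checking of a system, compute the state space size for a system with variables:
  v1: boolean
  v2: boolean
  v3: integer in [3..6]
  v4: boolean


State space = product of domain sizes of all variables.
Domain sizes:
  v1 (boolean): 2
  v2 (boolean): 2
  v3 (integer in [3..6]): 4
  v4 (boolean): 2
Product = 2 * 2 * 4 * 2 = 32

32


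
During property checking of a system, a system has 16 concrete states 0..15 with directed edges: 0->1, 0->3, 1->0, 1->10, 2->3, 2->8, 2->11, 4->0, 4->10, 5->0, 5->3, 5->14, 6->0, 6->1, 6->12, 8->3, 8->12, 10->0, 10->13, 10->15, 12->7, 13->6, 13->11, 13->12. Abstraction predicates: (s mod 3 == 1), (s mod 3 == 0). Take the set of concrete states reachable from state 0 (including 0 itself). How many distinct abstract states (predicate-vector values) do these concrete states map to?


BFS from 0:
Concrete reachable: {0, 1, 3, 6, 7, 10, 11, 12, 13, 15}
Abstract via predicates (s mod 3 == 1), (s mod 3 == 0):
  (0,0) <- {11}
  (0,1) <- {0, 3, 6, 12, 15}
  (1,0) <- {1, 7, 10, 13}
Distinct abstract states = 3

3


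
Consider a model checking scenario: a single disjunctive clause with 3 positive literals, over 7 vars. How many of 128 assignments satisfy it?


Step 1: Total=2^7=128
Step 2: Unsat when all 3 false: 2^4=16
Step 3: Sat=128-16=112

112


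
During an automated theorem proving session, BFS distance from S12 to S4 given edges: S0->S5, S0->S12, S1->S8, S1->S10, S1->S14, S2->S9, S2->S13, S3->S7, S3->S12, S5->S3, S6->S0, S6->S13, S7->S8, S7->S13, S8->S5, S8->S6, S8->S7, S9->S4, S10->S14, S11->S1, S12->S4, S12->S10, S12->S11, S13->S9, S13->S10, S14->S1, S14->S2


BFS layer-by-layer from S12:
  dist 0: {S12}
  dist 1: {S4, S10, S11}
  -> S4 reached at distance 1
Shortest path length = 1

1


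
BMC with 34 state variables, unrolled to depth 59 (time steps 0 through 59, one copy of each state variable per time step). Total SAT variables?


BMC unrolls to depth k, creating one copy of each state var for steps 0..k.
Step count = 59 + 1 = 60 (steps 0 through 59)
Vars per step = 34
Total = 34 * 60 = 2040

2040


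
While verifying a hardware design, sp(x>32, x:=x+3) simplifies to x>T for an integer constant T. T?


Formula: sp(P, x:=E) = exists old_x. (x = E[old_x/x]) AND P[old_x/x] (old_x is the value of x before the assignment; eliminate old_x by solving x = E[old_x/x] for old_x)
Step 1: Precondition P: x>32, i.e. old_x > 32
Step 2: Assignment gives x = old_x + 3, so old_x = x - 3
Step 3: Substitute into P: x - 3 > 32
Step 4: Simplify: x > 32+3 = 35

35


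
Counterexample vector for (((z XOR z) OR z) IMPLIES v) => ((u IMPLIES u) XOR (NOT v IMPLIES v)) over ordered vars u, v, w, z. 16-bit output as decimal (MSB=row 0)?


F1 = (((z XOR z) OR z) IMPLIES v)
F2 = ((u IMPLIES u) XOR (NOT v IMPLIES v))
Counterexample to F1=>F2 is where F1=1 and F2=0.
Evaluate each row (bits = u,v,w,z, MSB first):
  row 0 [0000]: F1=1 F2=1 -> F1&~F2 -> 0
  row 1 [0001]: F1=0 F2=1 -> F1&~F2 -> 0
  row 2 [0010]: F1=1 F2=1 -> F1&~F2 -> 0
  row 3 [0011]: F1=0 F2=1 -> F1&~F2 -> 0
  row 4 [0100]: F1=1 F2=0 -> F1&~F2 -> 1
  row 5 [0101]: F1=1 F2=0 -> F1&~F2 -> 1
  row 6 [0110]: F1=1 F2=0 -> F1&~F2 -> 1
  row 7 [0111]: F1=1 F2=0 -> F1&~F2 -> 1
  row 8 [1000]: F1=1 F2=1 -> F1&~F2 -> 0
  row 9 [1001]: F1=0 F2=1 -> F1&~F2 -> 0
  row 10 [1010]: F1=1 F2=1 -> F1&~F2 -> 0
  row 11 [1011]: F1=0 F2=1 -> F1&~F2 -> 0
  row 12 [1100]: F1=1 F2=0 -> F1&~F2 -> 1
  row 13 [1101]: F1=1 F2=0 -> F1&~F2 -> 1
  row 14 [1110]: F1=1 F2=0 -> F1&~F2 -> 1
  row 15 [1111]: F1=1 F2=0 -> F1&~F2 -> 1
Full result column, 4 rows per line (u,v fixed per line; w,z runs 00..11 left to right):
  rows 0-3 [u,v=00]: 0000  = hex 0
  rows 4-7 [u,v=01]: 1111  = hex F
  rows 8-11 [u,v=10]: 0000  = hex 0
  rows 12-15 [u,v=11]: 1111  = hex F
Counterexample vector (row 0 .. row 15) = 0000111100001111
Output column grouped in 4s = 0000 1111 0000 1111 = 0x0F0F
Convert to decimal digit by digit (value = value*16 + digit):
  0 -> 0
  0*16 + 15 (F) = 15
  15*16 + 0 = 240
  240*16 + 15 (F) = 3855
Decimal = 3855

3855


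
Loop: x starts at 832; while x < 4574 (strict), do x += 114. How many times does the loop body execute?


Step 1: x goes from 832 toward 4574 by 114; the body runs while x<4574, so iterations = ceil((bound-start)/step)
Step 2: Distance=3742
Step 3: ceil(3742/114)=33

33


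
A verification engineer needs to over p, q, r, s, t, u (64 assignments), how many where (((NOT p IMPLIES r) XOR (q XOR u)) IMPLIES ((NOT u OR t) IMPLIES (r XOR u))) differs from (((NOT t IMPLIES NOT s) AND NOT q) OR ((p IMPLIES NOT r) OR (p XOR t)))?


F1 = (((NOT p IMPLIES r) XOR (q XOR u)) IMPLIES ((NOT u OR t) IMPLIES (r XOR u)))
F2 = (((NOT t IMPLIES NOT s) AND NOT q) OR ((p IMPLIES NOT r) OR (p XOR t)))
Evaluate both on each of 64 rows (bits = p,q,r,s,t,u):
  row 0 [000000]: F1=1 F2=1 -> 0
  row 1 [000001]: F1=1 F2=1 -> 0
  row 2 [000010]: F1=1 F2=1 -> 0
  row 3 [000011]: F1=1 F2=1 -> 0
  row 4 [000100]: F1=1 F2=1 -> 0
  (every remaining row is evaluated the same way; all 64 results are listed next)
Full result column, 8 rows per line (p,q,r fixed per line; s,t,u runs 000..111 left to right):
  rows 0-7 [p,q,r=000]: 00000000  (ones: 0)
  rows 8-15 [p,q,r=001]: 00000000  (ones: 0)
  rows 16-23 [p,q,r=010]: 10101010  (ones: 4)
  rows 24-31 [p,q,r=011]: 00010001  (ones: 2)
  rows 32-39 [p,q,r=100]: 10101010  (ones: 4)
  rows 40-47 [p,q,r=101]: 00000000  (ones: 0)
  rows 48-55 [p,q,r=110]: 00000000  (ones: 0)
  rows 56-63 [p,q,r=111]: 00100010  (ones: 2)
Disagreements = 0+0+4+2+4+0+0+2 = 12

12


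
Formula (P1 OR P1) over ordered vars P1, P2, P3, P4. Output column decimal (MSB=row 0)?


Formula: (P1 OR P1) over P1, P2, P3, P4 (16 rows)
Evaluate each row (bits = P1,P2,P3,P4, MSB first):
  row 0 [0000]: (0 OR 0) -> 0
  row 1 [0001]: (0 OR 0) -> 0
  row 2 [0010]: (0 OR 0) -> 0
  row 3 [0011]: (0 OR 0) -> 0
  row 4 [0100]: (0 OR 0) -> 0
  row 5 [0101]: (0 OR 0) -> 0
  row 6 [0110]: (0 OR 0) -> 0
  row 7 [0111]: (0 OR 0) -> 0
  row 8 [1000]: (1 OR 1) -> 1
  row 9 [1001]: (1 OR 1) -> 1
  row 10 [1010]: (1 OR 1) -> 1
  row 11 [1011]: (1 OR 1) -> 1
  row 12 [1100]: (1 OR 1) -> 1
  row 13 [1101]: (1 OR 1) -> 1
  row 14 [1110]: (1 OR 1) -> 1
  row 15 [1111]: (1 OR 1) -> 1
Full result column, 4 rows per line (P1,P2 fixed per line; P3,P4 runs 00..11 left to right):
  rows 0-3 [P1,P2=00]: 0000  = hex 0
  rows 4-7 [P1,P2=01]: 0000  = hex 0
  rows 8-11 [P1,P2=10]: 1111  = hex F
  rows 12-15 [P1,P2=11]: 1111  = hex F
Output column (row 0 .. row 15) = 0000000011111111
Output column grouped in 4s = 0000 0000 1111 1111 = 0x00FF
Convert to decimal digit by digit (value = value*16 + digit):
  0 -> 0
  0*16 + 0 = 0
  0*16 + 15 (F) = 15
  15*16 + 15 (F) = 255
Decimal = 255

255


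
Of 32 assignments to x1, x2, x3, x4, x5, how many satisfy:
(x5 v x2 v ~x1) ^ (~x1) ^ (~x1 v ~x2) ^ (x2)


CNF with 4 clauses over 5 vars (32 assignments).
An assignment satisfies CNF iff every clause has >=1 true literal.
Check each row (bits = x1,x2,x3,x4,x5; clause T/F shown):
  row 0 [00000]: clauses=TTTF -> 0
  row 1 [00001]: clauses=TTTF -> 0
  row 2 [00010]: clauses=TTTF -> 0
  row 3 [00011]: clauses=TTTF -> 0
  row 4 [00100]: clauses=TTTF -> 0
  row 5 [00101]: clauses=TTTF -> 0
  row 6 [00110]: clauses=TTTF -> 0
  row 7 [00111]: clauses=TTTF -> 0
  row 8 [01000]: clauses=TTTT -> 1
  row 9 [01001]: clauses=TTTT -> 1
  row 10 [01010]: clauses=TTTT -> 1
  row 11 [01011]: clauses=TTTT -> 1
  row 12 [01100]: clauses=TTTT -> 1
  row 13 [01101]: clauses=TTTT -> 1
  row 14 [01110]: clauses=TTTT -> 1
  row 15 [01111]: clauses=TTTT -> 1
  row 16 [10000]: clauses=FFTF -> 0
  row 17 [10001]: clauses=TFTF -> 0
  row 18 [10010]: clauses=FFTF -> 0
  row 19 [10011]: clauses=TFTF -> 0
  row 20 [10100]: clauses=FFTF -> 0
  row 21 [10101]: clauses=TFTF -> 0
  row 22 [10110]: clauses=FFTF -> 0
  row 23 [10111]: clauses=TFTF -> 0
  row 24 [11000]: clauses=TFFT -> 0
  row 25 [11001]: clauses=TFFT -> 0
  row 26 [11010]: clauses=TFFT -> 0
  row 27 [11011]: clauses=TFFT -> 0
  row 28 [11100]: clauses=TFFT -> 0
  row 29 [11101]: clauses=TFFT -> 0
  row 30 [11110]: clauses=TFFT -> 0
  row 31 [11111]: clauses=TFFT -> 0
Full result column, 8 rows per line (x1,x2 fixed per line; x3,x4,x5 runs 000..111 left to right):
  rows 0-7 [x1,x2=00]: 00000000  (ones: 0)
  rows 8-15 [x1,x2=01]: 11111111  (ones: 8)
  rows 16-23 [x1,x2=10]: 00000000  (ones: 0)
  rows 24-31 [x1,x2=11]: 00000000  (ones: 0)
Satisfying assignments = 0+8+0+0 = 8

8


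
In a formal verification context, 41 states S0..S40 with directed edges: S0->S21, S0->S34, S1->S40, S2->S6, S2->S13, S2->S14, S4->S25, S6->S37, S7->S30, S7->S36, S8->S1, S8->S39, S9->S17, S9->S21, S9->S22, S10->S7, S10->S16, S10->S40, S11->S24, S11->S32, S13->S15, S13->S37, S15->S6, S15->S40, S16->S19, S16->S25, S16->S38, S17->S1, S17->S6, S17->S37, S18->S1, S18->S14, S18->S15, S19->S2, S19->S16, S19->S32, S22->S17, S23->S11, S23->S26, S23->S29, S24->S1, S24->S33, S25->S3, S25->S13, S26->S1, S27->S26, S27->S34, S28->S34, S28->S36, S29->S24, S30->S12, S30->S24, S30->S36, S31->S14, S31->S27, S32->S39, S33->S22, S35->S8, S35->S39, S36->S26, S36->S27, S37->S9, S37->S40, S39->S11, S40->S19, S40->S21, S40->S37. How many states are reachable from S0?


BFS from S0:
  layer 0: {S0}
  layer 1: {S21, S34}
Reachable set: {S0, S21, S34}
Count = 3

3


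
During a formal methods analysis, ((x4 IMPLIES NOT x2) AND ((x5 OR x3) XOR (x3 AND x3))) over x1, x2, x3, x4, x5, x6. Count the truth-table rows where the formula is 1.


Formula: ((x4 IMPLIES NOT x2) AND ((x5 OR x3) XOR (x3 AND x3))) over 6 vars (64 rows)
Evaluate each row (x1, x2, x3, x4, x5, x6 as bits, MSB first):
  row 0 [000000]: ((0 IMPLIES NOT 0) AND ((0 OR 0) XOR (0 AND 0))) -> 0
  row 1 [000001]: ((0 IMPLIES NOT 0) AND ((0 OR 0) XOR (0 AND 0))) -> 0
  row 2 [000010]: ((0 IMPLIES NOT 0) AND ((1 OR 0) XOR (0 AND 0))) -> 1
  row 3 [000011]: ((0 IMPLIES NOT 0) AND ((1 OR 0) XOR (0 AND 0))) -> 1
  row 4 [000100]: ((1 IMPLIES NOT 0) AND ((0 OR 0) XOR (0 AND 0))) -> 0
  (every remaining row is evaluated the same way; all 64 results are listed next)
Full result column, 8 rows per line (x1,x2,x3 fixed per line; x4,x5,x6 runs 000..111 left to right):
  rows 0-7 [x1,x2,x3=000]: 00110011  (ones: 4)
  rows 8-15 [x1,x2,x3=001]: 00000000  (ones: 0)
  rows 16-23 [x1,x2,x3=010]: 00110000  (ones: 2)
  rows 24-31 [x1,x2,x3=011]: 00000000  (ones: 0)
  rows 32-39 [x1,x2,x3=100]: 00110011  (ones: 4)
  rows 40-47 [x1,x2,x3=101]: 00000000  (ones: 0)
  rows 48-55 [x1,x2,x3=110]: 00110000  (ones: 2)
  rows 56-63 [x1,x2,x3=111]: 00000000  (ones: 0)
Count of 1-rows = 4+0+2+0+4+0+2+0 = 12

12
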